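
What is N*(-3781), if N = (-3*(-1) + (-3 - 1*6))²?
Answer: -136116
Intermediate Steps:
N = 36 (N = (3 + (-3 - 6))² = (3 - 9)² = (-6)² = 36)
N*(-3781) = 36*(-3781) = -136116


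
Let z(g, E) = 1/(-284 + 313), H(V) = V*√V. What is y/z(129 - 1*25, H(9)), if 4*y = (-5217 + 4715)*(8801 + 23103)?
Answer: -116114608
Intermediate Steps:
H(V) = V^(3/2)
z(g, E) = 1/29
y = -4003952 (y = ((-5217 + 4715)*(8801 + 23103))/4 = (-502*31904)/4 = (¼)*(-16015808) = -4003952)
y/z(129 - 1*25, H(9)) = -4003952/1/29 = -4003952*29 = -116114608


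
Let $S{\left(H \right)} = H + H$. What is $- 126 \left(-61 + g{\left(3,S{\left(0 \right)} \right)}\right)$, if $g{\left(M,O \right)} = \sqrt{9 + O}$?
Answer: $7308$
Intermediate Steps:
$S{\left(H \right)} = 2 H$
$- 126 \left(-61 + g{\left(3,S{\left(0 \right)} \right)}\right) = - 126 \left(-61 + \sqrt{9 + 2 \cdot 0}\right) = - 126 \left(-61 + \sqrt{9 + 0}\right) = - 126 \left(-61 + \sqrt{9}\right) = - 126 \left(-61 + 3\right) = \left(-126\right) \left(-58\right) = 7308$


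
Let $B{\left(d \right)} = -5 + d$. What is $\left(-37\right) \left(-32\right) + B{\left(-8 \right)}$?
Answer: $1171$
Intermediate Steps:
$\left(-37\right) \left(-32\right) + B{\left(-8 \right)} = \left(-37\right) \left(-32\right) - 13 = 1184 - 13 = 1171$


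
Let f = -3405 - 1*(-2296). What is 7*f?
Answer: -7763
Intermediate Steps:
f = -1109 (f = -3405 + 2296 = -1109)
7*f = 7*(-1109) = -7763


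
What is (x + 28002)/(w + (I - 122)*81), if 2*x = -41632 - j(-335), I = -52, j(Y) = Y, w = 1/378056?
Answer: -2780034796/5328321263 ≈ -0.52175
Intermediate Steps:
w = 1/378056 ≈ 2.6451e-6
x = -41297/2 (x = (-41632 - 1*(-335))/2 = (-41632 + 335)/2 = (½)*(-41297) = -41297/2 ≈ -20649.)
(x + 28002)/(w + (I - 122)*81) = (-41297/2 + 28002)/(1/378056 + (-52 - 122)*81) = 14707/(2*(1/378056 - 174*81)) = 14707/(2*(1/378056 - 14094)) = 14707/(2*(-5328321263/378056)) = (14707/2)*(-378056/5328321263) = -2780034796/5328321263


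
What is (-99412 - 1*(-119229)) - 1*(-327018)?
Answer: 346835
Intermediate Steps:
(-99412 - 1*(-119229)) - 1*(-327018) = (-99412 + 119229) + 327018 = 19817 + 327018 = 346835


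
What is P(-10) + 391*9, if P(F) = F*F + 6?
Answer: 3625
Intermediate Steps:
P(F) = 6 + F**2 (P(F) = F**2 + 6 = 6 + F**2)
P(-10) + 391*9 = (6 + (-10)**2) + 391*9 = (6 + 100) + 3519 = 106 + 3519 = 3625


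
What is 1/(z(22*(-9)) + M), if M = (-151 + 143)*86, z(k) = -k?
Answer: -1/490 ≈ -0.0020408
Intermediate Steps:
M = -688 (M = -8*86 = -688)
1/(z(22*(-9)) + M) = 1/(-22*(-9) - 688) = 1/(-1*(-198) - 688) = 1/(198 - 688) = 1/(-490) = -1/490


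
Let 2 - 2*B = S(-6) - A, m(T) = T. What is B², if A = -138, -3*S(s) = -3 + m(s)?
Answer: 19321/4 ≈ 4830.3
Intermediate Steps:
S(s) = 1 - s/3 (S(s) = -(-3 + s)/3 = 1 - s/3)
B = -139/2 (B = 1 - ((1 - ⅓*(-6)) - 1*(-138))/2 = 1 - ((1 + 2) + 138)/2 = 1 - (3 + 138)/2 = 1 - ½*141 = 1 - 141/2 = -139/2 ≈ -69.500)
B² = (-139/2)² = 19321/4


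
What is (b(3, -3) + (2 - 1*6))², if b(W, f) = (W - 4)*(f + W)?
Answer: 16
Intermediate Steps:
b(W, f) = (-4 + W)*(W + f)
(b(3, -3) + (2 - 1*6))² = ((3² - 4*3 - 4*(-3) + 3*(-3)) + (2 - 1*6))² = ((9 - 12 + 12 - 9) + (2 - 6))² = (0 - 4)² = (-4)² = 16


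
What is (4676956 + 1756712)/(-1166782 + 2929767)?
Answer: 6433668/1762985 ≈ 3.6493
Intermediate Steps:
(4676956 + 1756712)/(-1166782 + 2929767) = 6433668/1762985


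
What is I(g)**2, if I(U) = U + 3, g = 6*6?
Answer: 1521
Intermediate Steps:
g = 36
I(U) = 3 + U
I(g)**2 = (3 + 36)**2 = 39**2 = 1521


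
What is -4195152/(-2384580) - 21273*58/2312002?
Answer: 3656398233/2983308295 ≈ 1.2256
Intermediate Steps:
-4195152/(-2384580) - 21273*58/2312002 = -4195152*(-1/2384580) - 1233834*1/2312002 = 349596/198715 - 88131/165143 = 3656398233/2983308295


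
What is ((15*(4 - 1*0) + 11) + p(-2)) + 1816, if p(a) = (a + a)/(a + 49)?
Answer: 88685/47 ≈ 1886.9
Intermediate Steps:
p(a) = 2*a/(49 + a) (p(a) = (2*a)/(49 + a) = 2*a/(49 + a))
((15*(4 - 1*0) + 11) + p(-2)) + 1816 = ((15*(4 - 1*0) + 11) + 2*(-2)/(49 - 2)) + 1816 = ((15*(4 + 0) + 11) + 2*(-2)/47) + 1816 = ((15*4 + 11) + 2*(-2)*(1/47)) + 1816 = ((60 + 11) - 4/47) + 1816 = (71 - 4/47) + 1816 = 3333/47 + 1816 = 88685/47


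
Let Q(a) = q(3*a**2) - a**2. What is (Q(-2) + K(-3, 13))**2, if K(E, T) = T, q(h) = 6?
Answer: 225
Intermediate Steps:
Q(a) = 6 - a**2
(Q(-2) + K(-3, 13))**2 = ((6 - 1*(-2)**2) + 13)**2 = ((6 - 1*4) + 13)**2 = ((6 - 4) + 13)**2 = (2 + 13)**2 = 15**2 = 225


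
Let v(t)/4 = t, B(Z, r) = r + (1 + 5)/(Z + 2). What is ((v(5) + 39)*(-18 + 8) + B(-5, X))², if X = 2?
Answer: 348100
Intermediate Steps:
B(Z, r) = r + 6/(2 + Z)
v(t) = 4*t
((v(5) + 39)*(-18 + 8) + B(-5, X))² = ((4*5 + 39)*(-18 + 8) + (6 + 2*2 - 5*2)/(2 - 5))² = ((20 + 39)*(-10) + (6 + 4 - 10)/(-3))² = (59*(-10) - ⅓*0)² = (-590 + 0)² = (-590)² = 348100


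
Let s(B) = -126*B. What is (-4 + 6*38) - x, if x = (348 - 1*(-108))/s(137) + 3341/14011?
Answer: 9020813707/40309647 ≈ 223.79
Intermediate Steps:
x = 8547221/40309647 (x = (348 - 1*(-108))/((-126*137)) + 3341/14011 = (348 + 108)/(-17262) + 3341*(1/14011) = 456*(-1/17262) + 3341/14011 = -76/2877 + 3341/14011 = 8547221/40309647 ≈ 0.21204)
(-4 + 6*38) - x = (-4 + 6*38) - 1*8547221/40309647 = (-4 + 228) - 8547221/40309647 = 224 - 8547221/40309647 = 9020813707/40309647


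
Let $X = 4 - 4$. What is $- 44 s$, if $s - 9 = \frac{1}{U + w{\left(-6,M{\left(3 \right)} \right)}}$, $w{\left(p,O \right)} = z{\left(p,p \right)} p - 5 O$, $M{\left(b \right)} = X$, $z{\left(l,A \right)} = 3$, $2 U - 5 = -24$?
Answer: $- \frac{1972}{5} \approx -394.4$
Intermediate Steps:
$U = - \frac{19}{2}$ ($U = \frac{5}{2} + \frac{1}{2} \left(-24\right) = \frac{5}{2} - 12 = - \frac{19}{2} \approx -9.5$)
$X = 0$
$M{\left(b \right)} = 0$
$w{\left(p,O \right)} = - 5 O + 3 p$ ($w{\left(p,O \right)} = 3 p - 5 O = - 5 O + 3 p$)
$s = \frac{493}{55}$ ($s = 9 + \frac{1}{- \frac{19}{2} + \left(\left(-5\right) 0 + 3 \left(-6\right)\right)} = 9 + \frac{1}{- \frac{19}{2} + \left(0 - 18\right)} = 9 + \frac{1}{- \frac{19}{2} - 18} = 9 + \frac{1}{- \frac{55}{2}} = 9 - \frac{2}{55} = \frac{493}{55} \approx 8.9636$)
$- 44 s = \left(-44\right) \frac{493}{55} = - \frac{1972}{5}$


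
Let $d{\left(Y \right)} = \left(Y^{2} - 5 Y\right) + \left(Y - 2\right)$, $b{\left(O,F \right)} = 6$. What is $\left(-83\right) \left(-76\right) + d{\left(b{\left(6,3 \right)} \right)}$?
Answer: $6318$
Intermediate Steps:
$d{\left(Y \right)} = -2 + Y^{2} - 4 Y$ ($d{\left(Y \right)} = \left(Y^{2} - 5 Y\right) + \left(Y - 2\right) = \left(Y^{2} - 5 Y\right) + \left(-2 + Y\right) = -2 + Y^{2} - 4 Y$)
$\left(-83\right) \left(-76\right) + d{\left(b{\left(6,3 \right)} \right)} = \left(-83\right) \left(-76\right) - \left(26 - 36\right) = 6308 - -10 = 6308 + 10 = 6318$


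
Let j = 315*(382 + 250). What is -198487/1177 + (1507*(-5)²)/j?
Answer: -7894089697/46863432 ≈ -168.45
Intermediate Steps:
j = 199080 (j = 315*632 = 199080)
-198487/1177 + (1507*(-5)²)/j = -198487/1177 + (1507*(-5)²)/199080 = -198487*1/1177 + (1507*25)*(1/199080) = -198487/1177 + 37675*(1/199080) = -198487/1177 + 7535/39816 = -7894089697/46863432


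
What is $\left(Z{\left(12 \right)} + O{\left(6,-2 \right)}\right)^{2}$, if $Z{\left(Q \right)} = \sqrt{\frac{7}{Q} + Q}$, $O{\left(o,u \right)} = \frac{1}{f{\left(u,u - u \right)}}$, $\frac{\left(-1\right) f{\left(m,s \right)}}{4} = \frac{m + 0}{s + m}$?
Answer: $\frac{607}{48} - \frac{\sqrt{453}}{12} \approx 10.872$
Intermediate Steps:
$f{\left(m,s \right)} = - \frac{4 m}{m + s}$ ($f{\left(m,s \right)} = - 4 \frac{m + 0}{s + m} = - 4 \frac{m}{m + s} = - \frac{4 m}{m + s}$)
$O{\left(o,u \right)} = - \frac{1}{4}$ ($O{\left(o,u \right)} = \frac{1}{\left(-4\right) u \frac{1}{u + \left(u - u\right)}} = \frac{1}{\left(-4\right) u \frac{1}{u + 0}} = \frac{1}{\left(-4\right) u \frac{1}{u}} = \frac{1}{-4} = - \frac{1}{4}$)
$Z{\left(Q \right)} = \sqrt{Q + \frac{7}{Q}}$
$\left(Z{\left(12 \right)} + O{\left(6,-2 \right)}\right)^{2} = \left(\sqrt{12 + \frac{7}{12}} - \frac{1}{4}\right)^{2} = \left(\sqrt{\frac{151}{12}} - \frac{1}{4}\right)^{2} = \left(\frac{\sqrt{453}}{6} - \frac{1}{4}\right)^{2} = \left(- \frac{1}{4} + \frac{\sqrt{453}}{6}\right)^{2}$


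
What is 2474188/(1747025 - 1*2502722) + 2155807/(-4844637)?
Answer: -4538559870745/1220359215663 ≈ -3.7190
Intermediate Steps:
2474188/(1747025 - 1*2502722) + 2155807/(-4844637) = 2474188/(1747025 - 2502722) + 2155807*(-1/4844637) = 2474188/(-755697) - 2155807/4844637 = 2474188*(-1/755697) - 2155807/4844637 = -2474188/755697 - 2155807/4844637 = -4538559870745/1220359215663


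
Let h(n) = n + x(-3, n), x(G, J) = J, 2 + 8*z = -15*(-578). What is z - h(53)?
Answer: 1955/2 ≈ 977.50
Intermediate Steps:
z = 2167/2 (z = -¼ + (-15*(-578))/8 = -¼ + (⅛)*8670 = -¼ + 4335/4 = 2167/2 ≈ 1083.5)
h(n) = 2*n (h(n) = n + n = 2*n)
z - h(53) = 2167/2 - 2*53 = 2167/2 - 1*106 = 2167/2 - 106 = 1955/2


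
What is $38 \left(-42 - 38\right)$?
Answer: $-3040$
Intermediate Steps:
$38 \left(-42 - 38\right) = 38 \left(-80\right) = -3040$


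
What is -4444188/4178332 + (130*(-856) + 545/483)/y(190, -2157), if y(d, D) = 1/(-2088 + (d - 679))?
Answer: 48227634390754348/168177863 ≈ 2.8677e+8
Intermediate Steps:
y(d, D) = 1/(-2767 + d) (y(d, D) = 1/(-2088 + (-679 + d)) = 1/(-2767 + d))
-4444188/4178332 + (130*(-856) + 545/483)/y(190, -2157) = -4444188/4178332 + (130*(-856) + 545/483)/(1/(-2767 + 190)) = -4444188*1/4178332 + (-111280 + 545*(1/483))/(1/(-2577)) = -1111047/1044583 + (-111280 + 545/483)/(-1/2577) = -1111047/1044583 - 53747695/483*(-2577) = -1111047/1044583 + 46169270005/161 = 48227634390754348/168177863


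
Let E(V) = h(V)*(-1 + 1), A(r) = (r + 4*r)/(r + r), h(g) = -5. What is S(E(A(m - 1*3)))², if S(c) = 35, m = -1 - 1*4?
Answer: 1225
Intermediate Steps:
m = -5 (m = -1 - 4 = -5)
A(r) = 5/2 (A(r) = (5*r)/((2*r)) = (5*r)*(1/(2*r)) = 5/2)
E(V) = 0 (E(V) = -5*(-1 + 1) = -5*0 = 0)
S(E(A(m - 1*3)))² = 35² = 1225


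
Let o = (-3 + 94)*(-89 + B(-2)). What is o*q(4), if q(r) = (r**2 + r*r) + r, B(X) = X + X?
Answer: -304668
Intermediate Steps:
B(X) = 2*X
q(r) = r + 2*r**2 (q(r) = (r**2 + r**2) + r = 2*r**2 + r = r + 2*r**2)
o = -8463 (o = (-3 + 94)*(-89 + 2*(-2)) = 91*(-89 - 4) = 91*(-93) = -8463)
o*q(4) = -33852*(1 + 2*4) = -33852*(1 + 8) = -33852*9 = -8463*36 = -304668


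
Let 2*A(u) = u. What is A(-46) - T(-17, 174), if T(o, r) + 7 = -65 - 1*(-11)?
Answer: 38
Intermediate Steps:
A(u) = u/2
T(o, r) = -61 (T(o, r) = -7 + (-65 - 1*(-11)) = -7 + (-65 + 11) = -7 - 54 = -61)
A(-46) - T(-17, 174) = (1/2)*(-46) - 1*(-61) = -23 + 61 = 38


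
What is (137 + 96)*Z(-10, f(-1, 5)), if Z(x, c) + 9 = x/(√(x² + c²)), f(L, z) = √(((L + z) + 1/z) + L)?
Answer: -2097 - 1165*√645/129 ≈ -2326.4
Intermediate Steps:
f(L, z) = √(z + 1/z + 2*L) (f(L, z) = √((L + z + 1/z) + L) = √(z + 1/z + 2*L))
Z(x, c) = -9 + x/√(c² + x²) (Z(x, c) = -9 + x/(√(x² + c²)) = -9 + x/(√(c² + x²)) = -9 + x/√(c² + x²))
(137 + 96)*Z(-10, f(-1, 5)) = (137 + 96)*(-9 - 10/√((√(5 + 1/5 + 2*(-1)))² + (-10)²)) = 233*(-9 - 10/√((√(5 + ⅕ - 2))² + 100)) = 233*(-9 - 10/√((√(16/5))² + 100)) = 233*(-9 - 10/√((4*√5/5)² + 100)) = 233*(-9 - 10/√(16/5 + 100)) = 233*(-9 - 5*√645/129) = -2097 - 1165*√645/129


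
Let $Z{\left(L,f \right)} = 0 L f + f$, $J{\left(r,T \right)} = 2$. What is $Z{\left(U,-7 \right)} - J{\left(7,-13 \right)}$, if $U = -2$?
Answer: $-9$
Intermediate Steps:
$Z{\left(L,f \right)} = f$ ($Z{\left(L,f \right)} = 0 f + f = 0 + f = f$)
$Z{\left(U,-7 \right)} - J{\left(7,-13 \right)} = -7 - 2 = -9$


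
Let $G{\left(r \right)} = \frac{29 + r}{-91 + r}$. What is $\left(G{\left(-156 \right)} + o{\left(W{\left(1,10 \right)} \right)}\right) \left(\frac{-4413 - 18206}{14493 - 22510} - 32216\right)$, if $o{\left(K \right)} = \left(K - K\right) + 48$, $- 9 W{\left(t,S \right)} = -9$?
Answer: $- \frac{3094646334099}{1980199} \approx -1.5628 \cdot 10^{6}$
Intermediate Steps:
$W{\left(t,S \right)} = 1$ ($W{\left(t,S \right)} = \left(- \frac{1}{9}\right) \left(-9\right) = 1$)
$o{\left(K \right)} = 48$ ($o{\left(K \right)} = 0 + 48 = 48$)
$G{\left(r \right)} = \frac{29 + r}{-91 + r}$
$\left(G{\left(-156 \right)} + o{\left(W{\left(1,10 \right)} \right)}\right) \left(\frac{-4413 - 18206}{14493 - 22510} - 32216\right) = \left(\frac{29 - 156}{-91 - 156} + 48\right) \left(\frac{-4413 - 18206}{14493 - 22510} - 32216\right) = \left(\frac{1}{-247} \left(-127\right) + 48\right) \left(- \frac{22619}{-8017} - 32216\right) = \left(\left(- \frac{1}{247}\right) \left(-127\right) + 48\right) \left(\left(-22619\right) \left(- \frac{1}{8017}\right) - 32216\right) = \left(\frac{127}{247} + 48\right) \left(\frac{22619}{8017} - 32216\right) = \frac{11983}{247} \left(- \frac{258253053}{8017}\right) = - \frac{3094646334099}{1980199}$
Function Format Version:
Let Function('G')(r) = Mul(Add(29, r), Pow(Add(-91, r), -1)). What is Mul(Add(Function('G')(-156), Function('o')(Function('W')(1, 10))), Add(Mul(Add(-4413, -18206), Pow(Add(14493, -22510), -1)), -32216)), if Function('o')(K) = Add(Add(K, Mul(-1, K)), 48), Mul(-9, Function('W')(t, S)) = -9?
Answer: Rational(-3094646334099, 1980199) ≈ -1.5628e+6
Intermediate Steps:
Function('W')(t, S) = 1 (Function('W')(t, S) = Mul(Rational(-1, 9), -9) = 1)
Function('o')(K) = 48 (Function('o')(K) = Add(0, 48) = 48)
Function('G')(r) = Mul(Pow(Add(-91, r), -1), Add(29, r))
Mul(Add(Function('G')(-156), Function('o')(Function('W')(1, 10))), Add(Mul(Add(-4413, -18206), Pow(Add(14493, -22510), -1)), -32216)) = Mul(Add(Mul(Pow(Add(-91, -156), -1), Add(29, -156)), 48), Add(Mul(Add(-4413, -18206), Pow(Add(14493, -22510), -1)), -32216)) = Mul(Add(Mul(Pow(-247, -1), -127), 48), Add(Mul(-22619, Pow(-8017, -1)), -32216)) = Mul(Add(Mul(Rational(-1, 247), -127), 48), Add(Mul(-22619, Rational(-1, 8017)), -32216)) = Mul(Add(Rational(127, 247), 48), Add(Rational(22619, 8017), -32216)) = Mul(Rational(11983, 247), Rational(-258253053, 8017)) = Rational(-3094646334099, 1980199)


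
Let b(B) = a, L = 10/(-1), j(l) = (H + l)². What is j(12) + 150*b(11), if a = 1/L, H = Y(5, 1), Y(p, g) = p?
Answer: 274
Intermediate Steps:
H = 5
j(l) = (5 + l)²
L = -10 (L = 10*(-1) = -10)
a = -⅒ (a = 1/(-10) = -⅒ ≈ -0.10000)
b(B) = -⅒
j(12) + 150*b(11) = (5 + 12)² + 150*(-⅒) = 17² - 15 = 289 - 15 = 274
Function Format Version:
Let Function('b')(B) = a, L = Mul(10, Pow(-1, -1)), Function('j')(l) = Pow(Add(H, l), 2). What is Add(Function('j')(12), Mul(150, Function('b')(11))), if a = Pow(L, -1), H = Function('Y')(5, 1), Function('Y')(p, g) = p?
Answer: 274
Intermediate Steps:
H = 5
Function('j')(l) = Pow(Add(5, l), 2)
L = -10 (L = Mul(10, -1) = -10)
a = Rational(-1, 10) (a = Pow(-10, -1) = Rational(-1, 10) ≈ -0.10000)
Function('b')(B) = Rational(-1, 10)
Add(Function('j')(12), Mul(150, Function('b')(11))) = Add(Pow(Add(5, 12), 2), Mul(150, Rational(-1, 10))) = Add(Pow(17, 2), -15) = Add(289, -15) = 274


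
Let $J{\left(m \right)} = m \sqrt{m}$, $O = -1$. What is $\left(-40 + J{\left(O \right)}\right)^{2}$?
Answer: $\left(40 + i\right)^{2} \approx 1599.0 + 80.0 i$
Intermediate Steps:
$J{\left(m \right)} = m^{\frac{3}{2}}$
$\left(-40 + J{\left(O \right)}\right)^{2} = \left(-40 + \left(-1\right)^{\frac{3}{2}}\right)^{2} = \left(-40 - i\right)^{2}$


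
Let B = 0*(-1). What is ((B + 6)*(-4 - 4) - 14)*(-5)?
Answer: 310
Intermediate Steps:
B = 0
((B + 6)*(-4 - 4) - 14)*(-5) = ((0 + 6)*(-4 - 4) - 14)*(-5) = (6*(-8) - 14)*(-5) = (-48 - 14)*(-5) = -62*(-5) = 310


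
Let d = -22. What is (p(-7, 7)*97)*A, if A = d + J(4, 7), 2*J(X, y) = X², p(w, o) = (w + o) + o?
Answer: -9506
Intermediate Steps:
p(w, o) = w + 2*o (p(w, o) = (o + w) + o = w + 2*o)
J(X, y) = X²/2
A = -14 (A = -22 + (½)*4² = -22 + (½)*16 = -22 + 8 = -14)
(p(-7, 7)*97)*A = ((-7 + 2*7)*97)*(-14) = ((-7 + 14)*97)*(-14) = (7*97)*(-14) = 679*(-14) = -9506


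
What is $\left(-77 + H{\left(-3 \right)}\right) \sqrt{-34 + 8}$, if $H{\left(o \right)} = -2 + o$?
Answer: $- 82 i \sqrt{26} \approx - 418.12 i$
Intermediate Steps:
$\left(-77 + H{\left(-3 \right)}\right) \sqrt{-34 + 8} = \left(-77 - 5\right) \sqrt{-34 + 8} = \left(-77 - 5\right) \sqrt{-26} = - 82 i \sqrt{26}$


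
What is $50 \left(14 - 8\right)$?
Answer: $300$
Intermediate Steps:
$50 \left(14 - 8\right) = 50 \cdot 6 = 300$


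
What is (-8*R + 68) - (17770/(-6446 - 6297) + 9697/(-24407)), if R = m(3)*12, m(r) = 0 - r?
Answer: 111279832017/311018401 ≈ 357.79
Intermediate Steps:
m(r) = -r
R = -36 (R = -1*3*12 = -3*12 = -36)
(-8*R + 68) - (17770/(-6446 - 6297) + 9697/(-24407)) = (-8*(-36) + 68) - (17770/(-6446 - 6297) + 9697/(-24407)) = (288 + 68) - (17770/(-12743) + 9697*(-1/24407)) = 356 - (17770*(-1/12743) - 9697/24407) = 356 - (-17770/12743 - 9697/24407) = 356 - 1*(-557281261/311018401) = 356 + 557281261/311018401 = 111279832017/311018401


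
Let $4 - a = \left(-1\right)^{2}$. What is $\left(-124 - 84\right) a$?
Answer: $-624$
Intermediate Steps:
$a = 3$ ($a = 4 - \left(-1\right)^{2} = 4 - 1 = 3$)
$\left(-124 - 84\right) a = \left(-124 - 84\right) 3 = \left(-208\right) 3 = -624$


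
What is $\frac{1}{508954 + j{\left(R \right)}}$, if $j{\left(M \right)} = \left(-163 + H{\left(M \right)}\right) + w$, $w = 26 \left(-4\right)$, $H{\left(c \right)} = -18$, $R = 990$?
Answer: $\frac{1}{508669} \approx 1.9659 \cdot 10^{-6}$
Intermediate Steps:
$w = -104$
$j{\left(M \right)} = -285$ ($j{\left(M \right)} = \left(-163 - 18\right) - 104 = -181 - 104 = -285$)
$\frac{1}{508954 + j{\left(R \right)}} = \frac{1}{508954 - 285} = \frac{1}{508669}$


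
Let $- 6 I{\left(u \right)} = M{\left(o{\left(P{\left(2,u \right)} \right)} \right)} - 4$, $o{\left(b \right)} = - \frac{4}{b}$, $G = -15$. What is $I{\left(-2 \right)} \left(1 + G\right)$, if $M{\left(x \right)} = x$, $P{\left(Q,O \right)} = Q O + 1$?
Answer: $- \frac{56}{9} \approx -6.2222$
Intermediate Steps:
$P{\left(Q,O \right)} = 1 + O Q$ ($P{\left(Q,O \right)} = O Q + 1 = 1 + O Q$)
$I{\left(u \right)} = \frac{2}{3} + \frac{2}{3 \left(1 + 2 u\right)}$ ($I{\left(u \right)} = - \frac{- \frac{4}{1 + u 2} - 4}{6} = - \frac{- \frac{4}{1 + 2 u} - 4}{6} = - \frac{-4 - \frac{4}{1 + 2 u}}{6} = \frac{2}{3} + \frac{2}{3 \left(1 + 2 u\right)}$)
$I{\left(-2 \right)} \left(1 + G\right) = \frac{4 \left(1 - 2\right)}{3 \left(1 + 2 \left(-2\right)\right)} \left(1 - 15\right) = \frac{4}{3} \frac{1}{1 - 4} \left(-1\right) \left(-14\right) = \frac{4}{3} \frac{1}{-3} \left(-1\right) \left(-14\right) = \frac{4}{3} \left(- \frac{1}{3}\right) \left(-1\right) \left(-14\right) = \frac{4}{9} \left(-14\right) = - \frac{56}{9}$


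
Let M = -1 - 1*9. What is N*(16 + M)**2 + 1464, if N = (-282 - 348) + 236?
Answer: -12720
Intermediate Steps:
M = -10 (M = -1 - 9 = -10)
N = -394 (N = -630 + 236 = -394)
N*(16 + M)**2 + 1464 = -394*(16 - 10)**2 + 1464 = -394*6**2 + 1464 = -394*36 + 1464 = -14184 + 1464 = -12720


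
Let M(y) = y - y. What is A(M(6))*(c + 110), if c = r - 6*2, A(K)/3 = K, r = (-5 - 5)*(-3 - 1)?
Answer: 0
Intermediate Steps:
M(y) = 0
r = 40 (r = -10*(-4) = 40)
A(K) = 3*K
c = 28 (c = 40 - 6*2 = 40 - 12 = 28)
A(M(6))*(c + 110) = (3*0)*(28 + 110) = 0*138 = 0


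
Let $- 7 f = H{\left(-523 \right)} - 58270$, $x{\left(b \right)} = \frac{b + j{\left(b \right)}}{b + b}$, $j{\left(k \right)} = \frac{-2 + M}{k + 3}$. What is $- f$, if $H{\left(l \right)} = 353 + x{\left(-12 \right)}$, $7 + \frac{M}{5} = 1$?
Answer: $- \frac{3127499}{378} \approx -8273.8$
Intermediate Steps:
$M = -30$ ($M = -35 + 5 \cdot 1 = -35 + 5 = -30$)
$j{\left(k \right)} = - \frac{32}{3 + k}$ ($j{\left(k \right)} = \frac{-2 - 30}{k + 3} = - \frac{32}{3 + k}$)
$x{\left(b \right)} = \frac{b - \frac{32}{3 + b}}{2 b}$ ($x{\left(b \right)} = \frac{b - \frac{32}{3 + b}}{b + b} = \frac{b - \frac{32}{3 + b}}{2 b}$)
$H{\left(l \right)} = \frac{19081}{54}$ ($H{\left(l \right)} = 353 + \frac{-32 - 12 \left(3 - 12\right)}{2 \left(-12\right) \left(3 - 12\right)} = 353 + \frac{1}{2} \left(- \frac{1}{12}\right) \frac{1}{-9} \left(-32 - -108\right) = 353 + \frac{1}{2} \left(- \frac{1}{12}\right) \left(- \frac{1}{9}\right) \left(-32 + 108\right) = 353 + \frac{1}{2} \left(- \frac{1}{12}\right) \left(- \frac{1}{9}\right) 76 = 353 + \frac{19}{54} = \frac{19081}{54}$)
$f = \frac{3127499}{378}$ ($f = - \frac{\frac{19081}{54} - 58270}{7} = \left(- \frac{1}{7}\right) \left(- \frac{3127499}{54}\right) = \frac{3127499}{378} \approx 8273.8$)
$- f = \left(-1\right) \frac{3127499}{378} = - \frac{3127499}{378}$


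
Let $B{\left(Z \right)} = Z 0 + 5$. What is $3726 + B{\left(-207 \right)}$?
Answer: $3731$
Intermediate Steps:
$B{\left(Z \right)} = 5$ ($B{\left(Z \right)} = 0 + 5 = 5$)
$3726 + B{\left(-207 \right)} = 3726 + 5 = 3731$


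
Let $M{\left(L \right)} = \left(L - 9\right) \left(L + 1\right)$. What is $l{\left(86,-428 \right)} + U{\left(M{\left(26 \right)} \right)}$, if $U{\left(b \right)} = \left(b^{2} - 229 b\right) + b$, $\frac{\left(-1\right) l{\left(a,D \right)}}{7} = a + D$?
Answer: $108423$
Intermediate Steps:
$l{\left(a,D \right)} = - 7 D - 7 a$ ($l{\left(a,D \right)} = - 7 \left(a + D\right) = - 7 \left(D + a\right) = - 7 D - 7 a$)
$M{\left(L \right)} = \left(1 + L\right) \left(-9 + L\right)$ ($M{\left(L \right)} = \left(-9 + L\right) \left(1 + L\right) = \left(1 + L\right) \left(-9 + L\right)$)
$U{\left(b \right)} = b^{2} - 228 b$
$l{\left(86,-428 \right)} + U{\left(M{\left(26 \right)} \right)} = \left(\left(-7\right) \left(-428\right) - 602\right) + \left(-9 + 26^{2} - 208\right) \left(-228 - \left(217 - 676\right)\right) = \left(2996 - 602\right) + \left(-9 + 676 - 208\right) \left(-228 - -459\right) = 2394 + 459 \left(-228 + 459\right) = 2394 + 459 \cdot 231 = 2394 + 106029 = 108423$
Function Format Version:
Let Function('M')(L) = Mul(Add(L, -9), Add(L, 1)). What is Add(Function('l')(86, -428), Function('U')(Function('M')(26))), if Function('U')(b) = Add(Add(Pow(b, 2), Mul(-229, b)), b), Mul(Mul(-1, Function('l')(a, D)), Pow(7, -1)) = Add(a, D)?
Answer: 108423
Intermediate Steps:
Function('l')(a, D) = Add(Mul(-7, D), Mul(-7, a)) (Function('l')(a, D) = Mul(-7, Add(a, D)) = Mul(-7, Add(D, a)) = Add(Mul(-7, D), Mul(-7, a)))
Function('M')(L) = Mul(Add(1, L), Add(-9, L)) (Function('M')(L) = Mul(Add(-9, L), Add(1, L)) = Mul(Add(1, L), Add(-9, L)))
Function('U')(b) = Add(Pow(b, 2), Mul(-228, b))
Add(Function('l')(86, -428), Function('U')(Function('M')(26))) = Add(Add(Mul(-7, -428), Mul(-7, 86)), Mul(Add(-9, Pow(26, 2), Mul(-8, 26)), Add(-228, Add(-9, Pow(26, 2), Mul(-8, 26))))) = Add(Add(2996, -602), Mul(Add(-9, 676, -208), Add(-228, Add(-9, 676, -208)))) = Add(2394, Mul(459, Add(-228, 459))) = Add(2394, Mul(459, 231)) = Add(2394, 106029) = 108423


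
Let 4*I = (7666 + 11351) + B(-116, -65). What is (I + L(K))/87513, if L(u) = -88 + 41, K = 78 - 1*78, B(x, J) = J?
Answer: 4691/87513 ≈ 0.053603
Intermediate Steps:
K = 0 (K = 78 - 78 = 0)
L(u) = -47
I = 4738 (I = ((7666 + 11351) - 65)/4 = (19017 - 65)/4 = (¼)*18952 = 4738)
(I + L(K))/87513 = (4738 - 47)/87513 = 4691*(1/87513) = 4691/87513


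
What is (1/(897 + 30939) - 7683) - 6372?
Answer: -447454979/31836 ≈ -14055.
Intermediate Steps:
(1/(897 + 30939) - 7683) - 6372 = (1/31836 - 7683) - 6372 = -244595987/31836 - 6372 = -447454979/31836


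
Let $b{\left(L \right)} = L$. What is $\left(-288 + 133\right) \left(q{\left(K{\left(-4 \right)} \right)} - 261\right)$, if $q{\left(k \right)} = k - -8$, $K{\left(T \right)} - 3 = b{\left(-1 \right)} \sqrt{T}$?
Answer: $38750 + 310 i \approx 38750.0 + 310.0 i$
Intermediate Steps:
$K{\left(T \right)} = 3 - \sqrt{T}$
$q{\left(k \right)} = 8 + k$ ($q{\left(k \right)} = k + 8 = 8 + k$)
$\left(-288 + 133\right) \left(q{\left(K{\left(-4 \right)} \right)} - 261\right) = \left(-288 + 133\right) \left(\left(8 + \left(3 - \sqrt{-4}\right)\right) - 261\right) = - 155 \left(\left(8 + \left(3 - 2 i\right)\right) - 261\right) = - 155 \left(\left(11 - 2 i\right) - 261\right) = - 155 \left(-250 - 2 i\right) = 38750 + 310 i$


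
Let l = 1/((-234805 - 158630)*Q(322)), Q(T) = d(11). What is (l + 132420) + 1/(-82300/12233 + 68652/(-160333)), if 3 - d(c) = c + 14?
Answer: 8043372964457654337743/60741439758097560 ≈ 1.3242e+5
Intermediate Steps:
d(c) = -11 - c (d(c) = 3 - (c + 14) = 3 - (14 + c) = 3 + (-14 - c) = -11 - c)
Q(T) = -22 (Q(T) = -11 - 1*11 = -11 - 11 = -22)
l = 1/8655570 (l = 1/(-234805 - 158630*(-22)) = -1/22/(-393435) = -1/393435*(-1/22) = 1/8655570 ≈ 1.1553e-7)
(l + 132420) + 1/(-82300/12233 + 68652/(-160333)) = (1/8655570 + 132420) + 1/(-82300/12233 + 68652/(-160333)) = 1146170579401/8655570 + 1/(-82300*1/12233 + 68652*(-1/160333)) = 1146170579401/8655570 + 1/(-82300/12233 - 68652/160333) = 1146170579401/8655570 + 1/(-14035225816/1961353589) = 1146170579401/8655570 - 1961353589/14035225816 = 8043372964457654337743/60741439758097560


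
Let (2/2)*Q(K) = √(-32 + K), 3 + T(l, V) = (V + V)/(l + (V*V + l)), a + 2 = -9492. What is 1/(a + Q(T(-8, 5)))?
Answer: -85446/811224629 - 3*I*√305/811224629 ≈ -0.00010533 - 6.4585e-8*I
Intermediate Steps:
a = -9494 (a = -2 - 9492 = -9494)
T(l, V) = -3 + 2*V/(V² + 2*l) (T(l, V) = -3 + (V + V)/(l + (V*V + l)) = -3 + (2*V)/(l + (V² + l)) = -3 + (2*V)/(l + (l + V²)) = -3 + (2*V)/(V² + 2*l) = -3 + 2*V/(V² + 2*l))
Q(K) = √(-32 + K)
1/(a + Q(T(-8, 5))) = 1/(-9494 + √(-32 + (-6*(-8) - 3*5² + 2*5)/(5² + 2*(-8)))) = 1/(-9494 + √(-32 + (48 - 3*25 + 10)/(25 - 16))) = 1/(-9494 + √(-32 + (48 - 75 + 10)/9)) = 1/(-9494 + √(-32 + (⅑)*(-17))) = 1/(-9494 + √(-32 - 17/9)) = 1/(-9494 + √(-305/9)) = 1/(-9494 + I*√305/3)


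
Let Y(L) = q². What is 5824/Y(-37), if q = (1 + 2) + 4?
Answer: 832/7 ≈ 118.86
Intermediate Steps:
q = 7 (q = 3 + 4 = 7)
Y(L) = 49 (Y(L) = 7² = 49)
5824/Y(-37) = 5824/49 = 5824*(1/49) = 832/7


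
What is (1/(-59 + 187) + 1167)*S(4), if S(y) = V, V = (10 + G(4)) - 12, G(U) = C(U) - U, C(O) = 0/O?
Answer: -448131/64 ≈ -7002.0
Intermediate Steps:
C(O) = 0
G(U) = -U (G(U) = 0 - U = -U)
V = -6 (V = (10 - 1*4) - 12 = (10 - 4) - 12 = 6 - 12 = -6)
S(y) = -6
(1/(-59 + 187) + 1167)*S(4) = (1/(-59 + 187) + 1167)*(-6) = (1/128 + 1167)*(-6) = (149377/128)*(-6) = -448131/64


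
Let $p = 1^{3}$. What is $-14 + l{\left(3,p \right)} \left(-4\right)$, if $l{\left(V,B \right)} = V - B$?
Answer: $-22$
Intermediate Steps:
$p = 1$
$-14 + l{\left(3,p \right)} \left(-4\right) = -14 + \left(3 - 1\right) \left(-4\right) = -14 + 2 \left(-4\right) = -14 - 8 = -22$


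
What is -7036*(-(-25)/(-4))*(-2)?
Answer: -87950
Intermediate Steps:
-7036*(-(-25)/(-4))*(-2) = -7036*(-(-25)*(-1)/4)*(-2) = -7036*(-5*5/4)*(-2) = -(-43975)*(-2) = -7036*25/2 = -87950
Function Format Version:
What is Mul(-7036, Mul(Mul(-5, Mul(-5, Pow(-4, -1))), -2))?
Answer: -87950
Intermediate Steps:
Mul(-7036, Mul(Mul(-5, Mul(-5, Pow(-4, -1))), -2)) = Mul(-7036, Mul(Mul(-5, Mul(-5, Rational(-1, 4))), -2)) = Mul(-7036, Mul(Mul(-5, Rational(5, 4)), -2)) = Mul(-7036, Mul(Rational(-25, 4), -2)) = Mul(-7036, Rational(25, 2)) = -87950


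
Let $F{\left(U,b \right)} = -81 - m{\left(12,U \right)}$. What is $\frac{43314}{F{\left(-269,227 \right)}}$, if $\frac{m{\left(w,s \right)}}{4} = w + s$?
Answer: $\frac{43314}{947} \approx 45.738$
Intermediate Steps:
$m{\left(w,s \right)} = 4 s + 4 w$ ($m{\left(w,s \right)} = 4 \left(w + s\right) = 4 \left(s + w\right) = 4 s + 4 w$)
$F{\left(U,b \right)} = -129 - 4 U$ ($F{\left(U,b \right)} = -81 - \left(4 U + 4 \cdot 12\right) = -81 - \left(4 U + 48\right) = -81 - \left(48 + 4 U\right) = -129 - 4 U$)
$\frac{43314}{F{\left(-269,227 \right)}} = \frac{43314}{-129 - -1076} = \frac{43314}{-129 + 1076} = \frac{43314}{947}$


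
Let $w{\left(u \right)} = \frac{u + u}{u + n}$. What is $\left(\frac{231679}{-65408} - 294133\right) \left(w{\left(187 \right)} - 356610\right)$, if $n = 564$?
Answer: $\frac{92007805668419733}{877168} \approx 1.0489 \cdot 10^{11}$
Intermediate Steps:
$w{\left(u \right)} = \frac{2 u}{564 + u}$ ($w{\left(u \right)} = \frac{u + u}{u + 564} = \frac{2 u}{564 + u}$)
$\left(\frac{231679}{-65408} - 294133\right) \left(w{\left(187 \right)} - 356610\right) = \left(\frac{231679}{-65408} - 294133\right) \left(2 \cdot 187 \frac{1}{564 + 187} - 356610\right) = \left(231679 \left(- \frac{1}{65408}\right) - 294133\right) \left(2 \cdot 187 \cdot \frac{1}{751} - 356610\right) = \left(- \frac{33097}{9344} - 294133\right) \left(2 \cdot 187 \cdot \frac{1}{751} - 356610\right) = - \frac{2748411849 \left(\frac{374}{751} - 356610\right)}{9344} = \left(- \frac{2748411849}{9344}\right) \left(- \frac{267813736}{751}\right) = \frac{92007805668419733}{877168}$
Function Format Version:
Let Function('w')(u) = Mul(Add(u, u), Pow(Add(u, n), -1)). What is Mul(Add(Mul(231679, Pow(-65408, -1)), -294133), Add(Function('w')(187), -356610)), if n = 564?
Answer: Rational(92007805668419733, 877168) ≈ 1.0489e+11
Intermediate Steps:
Function('w')(u) = Mul(2, u, Pow(Add(564, u), -1)) (Function('w')(u) = Mul(Add(u, u), Pow(Add(u, 564), -1)) = Mul(Mul(2, u), Pow(Add(564, u), -1)) = Mul(2, u, Pow(Add(564, u), -1)))
Mul(Add(Mul(231679, Pow(-65408, -1)), -294133), Add(Function('w')(187), -356610)) = Mul(Add(Mul(231679, Pow(-65408, -1)), -294133), Add(Mul(2, 187, Pow(Add(564, 187), -1)), -356610)) = Mul(Add(Mul(231679, Rational(-1, 65408)), -294133), Add(Mul(2, 187, Pow(751, -1)), -356610)) = Mul(Add(Rational(-33097, 9344), -294133), Add(Mul(2, 187, Rational(1, 751)), -356610)) = Mul(Rational(-2748411849, 9344), Add(Rational(374, 751), -356610)) = Mul(Rational(-2748411849, 9344), Rational(-267813736, 751)) = Rational(92007805668419733, 877168)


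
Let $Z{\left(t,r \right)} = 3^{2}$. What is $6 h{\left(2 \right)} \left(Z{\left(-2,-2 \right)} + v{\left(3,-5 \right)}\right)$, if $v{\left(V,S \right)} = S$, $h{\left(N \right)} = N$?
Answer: $48$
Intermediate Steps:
$Z{\left(t,r \right)} = 9$
$6 h{\left(2 \right)} \left(Z{\left(-2,-2 \right)} + v{\left(3,-5 \right)}\right) = 6 \cdot 2 \left(9 - 5\right) = 6 \cdot 2 \cdot 4 = 6 \cdot 8 = 48$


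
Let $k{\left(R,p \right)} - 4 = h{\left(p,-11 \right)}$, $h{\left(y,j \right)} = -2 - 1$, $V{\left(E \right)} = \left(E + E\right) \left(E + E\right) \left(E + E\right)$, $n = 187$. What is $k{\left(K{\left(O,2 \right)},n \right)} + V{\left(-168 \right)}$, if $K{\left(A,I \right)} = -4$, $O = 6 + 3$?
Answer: $-37933055$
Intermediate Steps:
$O = 9$
$V{\left(E \right)} = 8 E^{3}$ ($V{\left(E \right)} = 2 E 2 E 2 E = 4 E^{2} \cdot 2 E = 8 E^{3}$)
$h{\left(y,j \right)} = -3$
$k{\left(R,p \right)} = 1$ ($k{\left(R,p \right)} = 4 - 3 = 1$)
$k{\left(K{\left(O,2 \right)},n \right)} + V{\left(-168 \right)} = 1 + 8 \left(-168\right)^{3} = 1 + 8 \left(-4741632\right) = 1 - 37933056 = -37933055$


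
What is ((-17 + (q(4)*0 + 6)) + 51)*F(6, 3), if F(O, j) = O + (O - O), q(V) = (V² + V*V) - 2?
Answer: 240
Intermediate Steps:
q(V) = -2 + 2*V² (q(V) = (V² + V²) - 2 = 2*V² - 2 = -2 + 2*V²)
F(O, j) = O (F(O, j) = O + 0 = O)
((-17 + (q(4)*0 + 6)) + 51)*F(6, 3) = ((-17 + ((-2 + 2*4²)*0 + 6)) + 51)*6 = ((-17 + ((-2 + 2*16)*0 + 6)) + 51)*6 = ((-17 + ((-2 + 32)*0 + 6)) + 51)*6 = ((-17 + (30*0 + 6)) + 51)*6 = ((-17 + (0 + 6)) + 51)*6 = ((-17 + 6) + 51)*6 = (-11 + 51)*6 = 40*6 = 240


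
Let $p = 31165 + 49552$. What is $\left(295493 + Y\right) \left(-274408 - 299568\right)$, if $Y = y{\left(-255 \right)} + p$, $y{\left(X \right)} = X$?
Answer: $-215789147080$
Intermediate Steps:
$p = 80717$
$Y = 80462$ ($Y = -255 + 80717 = 80462$)
$\left(295493 + Y\right) \left(-274408 - 299568\right) = \left(295493 + 80462\right) \left(-274408 - 299568\right) = 375955 \left(-573976\right) = -215789147080$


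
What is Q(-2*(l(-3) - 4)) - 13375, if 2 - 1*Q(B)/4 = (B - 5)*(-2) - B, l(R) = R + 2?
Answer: -13287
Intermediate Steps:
l(R) = 2 + R
Q(B) = -32 + 12*B (Q(B) = 8 - 4*((B - 5)*(-2) - B) = 8 - 4*((-5 + B)*(-2) - B) = 8 - 4*((10 - 2*B) - B) = 8 - 4*(10 - 3*B) = 8 + (-40 + 12*B) = -32 + 12*B)
Q(-2*(l(-3) - 4)) - 13375 = (-32 + 12*(-2*((2 - 3) - 4))) - 13375 = (-32 + 12*(-2*(-1 - 4))) - 13375 = (-32 + 12*(-2*(-5))) - 13375 = (-32 + 12*10) - 13375 = (-32 + 120) - 13375 = 88 - 13375 = -13287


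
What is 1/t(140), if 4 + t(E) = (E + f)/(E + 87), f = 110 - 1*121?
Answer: -227/779 ≈ -0.29140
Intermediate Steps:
f = -11 (f = 110 - 121 = -11)
t(E) = -4 + (-11 + E)/(87 + E) (t(E) = -4 + (E - 11)/(E + 87) = -4 + (-11 + E)/(87 + E))
1/t(140) = 1/((-359 - 3*140)/(87 + 140)) = 1/((-359 - 420)/227) = 1/((1/227)*(-779)) = 1/(-779/227) = -227/779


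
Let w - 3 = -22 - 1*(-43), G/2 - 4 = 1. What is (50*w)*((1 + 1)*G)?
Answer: 24000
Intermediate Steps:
G = 10 (G = 8 + 2*1 = 8 + 2 = 10)
w = 24 (w = 3 + (-22 - 1*(-43)) = 3 + (-22 + 43) = 3 + 21 = 24)
(50*w)*((1 + 1)*G) = (50*24)*((1 + 1)*10) = 1200*(2*10) = 1200*20 = 24000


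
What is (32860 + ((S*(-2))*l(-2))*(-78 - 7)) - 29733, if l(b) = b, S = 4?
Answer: 1767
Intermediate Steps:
(32860 + ((S*(-2))*l(-2))*(-78 - 7)) - 29733 = (32860 + ((4*(-2))*(-2))*(-78 - 7)) - 29733 = (32860 - 8*(-2)*(-85)) - 29733 = (32860 + 16*(-85)) - 29733 = (32860 - 1360) - 29733 = 31500 - 29733 = 1767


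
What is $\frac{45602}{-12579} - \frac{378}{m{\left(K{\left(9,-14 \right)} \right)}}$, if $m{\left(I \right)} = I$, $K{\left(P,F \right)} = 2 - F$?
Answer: $- \frac{2742247}{100632} \approx -27.25$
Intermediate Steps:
$\frac{45602}{-12579} - \frac{378}{m{\left(K{\left(9,-14 \right)} \right)}} = \frac{45602}{-12579} - \frac{378}{2 - -14} = 45602 \left(- \frac{1}{12579}\right) - \frac{378}{2 + 14} = - \frac{45602}{12579} - \frac{378}{16} = - \frac{45602}{12579} - \frac{189}{8} = - \frac{2742247}{100632}$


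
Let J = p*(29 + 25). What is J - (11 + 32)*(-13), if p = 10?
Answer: 1099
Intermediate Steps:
J = 540 (J = 10*(29 + 25) = 10*54 = 540)
J - (11 + 32)*(-13) = 540 - (11 + 32)*(-13) = 540 - 43*(-13) = 540 - 1*(-559) = 540 + 559 = 1099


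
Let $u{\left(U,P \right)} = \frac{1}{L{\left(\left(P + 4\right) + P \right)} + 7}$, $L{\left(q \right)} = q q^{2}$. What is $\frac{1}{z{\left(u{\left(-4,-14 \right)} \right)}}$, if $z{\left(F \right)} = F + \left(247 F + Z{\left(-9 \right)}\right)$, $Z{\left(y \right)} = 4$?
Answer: $\frac{13817}{55020} \approx 0.25113$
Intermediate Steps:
$L{\left(q \right)} = q^{3}$
$u{\left(U,P \right)} = \frac{1}{7 + \left(4 + 2 P\right)^{3}}$ ($u{\left(U,P \right)} = \frac{1}{\left(\left(P + 4\right) + P\right)^{3} + 7} = \frac{1}{\left(\left(4 + P\right) + P\right)^{3} + 7} = \frac{1}{\left(4 + 2 P\right)^{3} + 7} = \frac{1}{7 + \left(4 + 2 P\right)^{3}}$)
$z{\left(F \right)} = 4 + 248 F$ ($z{\left(F \right)} = F + \left(247 F + 4\right) = F + \left(4 + 247 F\right) = 4 + 248 F$)
$\frac{1}{z{\left(u{\left(-4,-14 \right)} \right)}} = \frac{1}{4 + \frac{248}{7 + 8 \left(2 - 14\right)^{3}}} = \frac{1}{4 + \frac{248}{7 + 8 \left(-12\right)^{3}}} = \frac{1}{4 + \frac{248}{7 + 8 \left(-1728\right)}} = \frac{1}{4 + \frac{248}{7 - 13824}} = \frac{1}{4 + \frac{248}{-13817}} = \frac{1}{4 + 248 \left(- \frac{1}{13817}\right)} = \frac{1}{4 - \frac{248}{13817}} = \frac{1}{\frac{55020}{13817}} = \frac{13817}{55020}$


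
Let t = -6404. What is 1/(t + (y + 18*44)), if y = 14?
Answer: -1/5598 ≈ -0.00017864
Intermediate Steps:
1/(t + (y + 18*44)) = 1/(-6404 + (14 + 18*44)) = 1/(-6404 + (14 + 792)) = 1/(-6404 + 806) = 1/(-5598) = -1/5598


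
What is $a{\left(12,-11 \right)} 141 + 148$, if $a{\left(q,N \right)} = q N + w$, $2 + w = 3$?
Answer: $-18323$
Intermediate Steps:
$w = 1$ ($w = -2 + 3 = 1$)
$a{\left(q,N \right)} = 1 + N q$ ($a{\left(q,N \right)} = q N + 1 = N q + 1 = 1 + N q$)
$a{\left(12,-11 \right)} 141 + 148 = \left(1 - 132\right) 141 + 148 = \left(-131\right) 141 + 148 = -18471 + 148 = -18323$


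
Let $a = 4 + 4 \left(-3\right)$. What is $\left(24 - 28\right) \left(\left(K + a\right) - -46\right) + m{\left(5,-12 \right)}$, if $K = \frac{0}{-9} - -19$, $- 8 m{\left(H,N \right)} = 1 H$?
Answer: $- \frac{1829}{8} \approx -228.63$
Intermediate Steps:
$m{\left(H,N \right)} = - \frac{H}{8}$ ($m{\left(H,N \right)} = - \frac{1 H}{8} = - \frac{H}{8}$)
$a = -8$ ($a = 4 - 12 = -8$)
$K = 19$ ($K = 0 \left(- \frac{1}{9}\right) + 19 = 0 + 19 = 19$)
$\left(24 - 28\right) \left(\left(K + a\right) - -46\right) + m{\left(5,-12 \right)} = \left(24 - 28\right) \left(\left(19 - 8\right) - -46\right) - \frac{5}{8} = - 4 \left(11 + 46\right) - \frac{5}{8} = \left(-4\right) 57 - \frac{5}{8} = -228 - \frac{5}{8} = - \frac{1829}{8}$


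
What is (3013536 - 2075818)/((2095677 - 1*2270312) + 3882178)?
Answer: 937718/3707543 ≈ 0.25292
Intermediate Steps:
(3013536 - 2075818)/((2095677 - 1*2270312) + 3882178) = 937718/((2095677 - 2270312) + 3882178) = 937718/(-174635 + 3882178) = 937718/3707543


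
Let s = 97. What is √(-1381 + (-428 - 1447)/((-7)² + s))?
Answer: I*√29711146/146 ≈ 37.334*I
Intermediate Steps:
√(-1381 + (-428 - 1447)/((-7)² + s)) = √(-1381 + (-428 - 1447)/((-7)² + 97)) = √(-1381 - 1875/(49 + 97)) = √(-1381 - 1875/146) = √(-203501/146) = I*√29711146/146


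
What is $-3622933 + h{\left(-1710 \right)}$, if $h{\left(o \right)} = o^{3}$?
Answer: $-5003833933$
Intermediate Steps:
$-3622933 + h{\left(-1710 \right)} = -3622933 + \left(-1710\right)^{3} = -3622933 - 5000211000 = -5003833933$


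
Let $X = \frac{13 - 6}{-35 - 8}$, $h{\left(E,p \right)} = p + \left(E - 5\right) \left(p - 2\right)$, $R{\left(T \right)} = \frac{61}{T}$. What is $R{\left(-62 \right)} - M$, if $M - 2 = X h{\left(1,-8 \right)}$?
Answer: $\frac{5933}{2666} \approx 2.2254$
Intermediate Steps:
$h{\left(E,p \right)} = p + \left(-5 + E\right) \left(-2 + p\right)$
$X = - \frac{7}{43}$ ($X = \frac{7}{-43} = 7 \left(- \frac{1}{43}\right) = - \frac{7}{43} \approx -0.16279$)
$M = - \frac{138}{43}$ ($M = 2 - \frac{7 \left(10 - -32 - 2 + 1 \left(-8\right)\right)}{43} = 2 - \frac{7 \left(10 + 32 - 2 - 8\right)}{43} = 2 - \frac{224}{43} = - \frac{138}{43} \approx -3.2093$)
$R{\left(-62 \right)} - M = \frac{61}{-62} - - \frac{138}{43} = 61 \left(- \frac{1}{62}\right) + \frac{138}{43} = - \frac{61}{62} + \frac{138}{43} = \frac{5933}{2666}$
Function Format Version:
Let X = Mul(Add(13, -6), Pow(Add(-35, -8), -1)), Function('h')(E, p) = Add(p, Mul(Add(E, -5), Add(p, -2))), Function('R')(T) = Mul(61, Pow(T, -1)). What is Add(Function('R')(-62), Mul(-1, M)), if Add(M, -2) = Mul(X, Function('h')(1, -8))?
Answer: Rational(5933, 2666) ≈ 2.2254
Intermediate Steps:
Function('h')(E, p) = Add(p, Mul(Add(-5, E), Add(-2, p)))
X = Rational(-7, 43) (X = Mul(7, Pow(-43, -1)) = Mul(7, Rational(-1, 43)) = Rational(-7, 43) ≈ -0.16279)
M = Rational(-138, 43) (M = Add(2, Mul(Rational(-7, 43), Add(10, Mul(-4, -8), Mul(-2, 1), Mul(1, -8)))) = Add(2, Mul(Rational(-7, 43), Add(10, 32, -2, -8))) = Add(2, Mul(Rational(-7, 43), 32)) = Add(2, Rational(-224, 43)) = Rational(-138, 43) ≈ -3.2093)
Add(Function('R')(-62), Mul(-1, M)) = Add(Mul(61, Pow(-62, -1)), Mul(-1, Rational(-138, 43))) = Add(Mul(61, Rational(-1, 62)), Rational(138, 43)) = Add(Rational(-61, 62), Rational(138, 43)) = Rational(5933, 2666)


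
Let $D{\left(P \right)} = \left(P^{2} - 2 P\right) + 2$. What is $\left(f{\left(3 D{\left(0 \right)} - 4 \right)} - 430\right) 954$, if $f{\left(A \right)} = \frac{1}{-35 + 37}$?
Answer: $-409743$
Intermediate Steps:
$D{\left(P \right)} = 2 + P^{2} - 2 P$
$f{\left(A \right)} = \frac{1}{2}$
$\left(f{\left(3 D{\left(0 \right)} - 4 \right)} - 430\right) 954 = \left(\frac{1}{2} - 430\right) 954 = \left(- \frac{859}{2}\right) 954 = -409743$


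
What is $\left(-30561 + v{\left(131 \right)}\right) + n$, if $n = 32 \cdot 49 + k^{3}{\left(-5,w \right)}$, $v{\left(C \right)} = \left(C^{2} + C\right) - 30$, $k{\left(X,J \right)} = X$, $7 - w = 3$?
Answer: $-11856$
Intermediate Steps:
$w = 4$ ($w = 7 - 3 = 4$)
$v{\left(C \right)} = -30 + C + C^{2}$ ($v{\left(C \right)} = \left(C + C^{2}\right) - 30 = -30 + C + C^{2}$)
$n = 1443$ ($n = 32 \cdot 49 + \left(-5\right)^{3} = 1568 - 125 = 1443$)
$\left(-30561 + v{\left(131 \right)}\right) + n = \left(-30561 + \left(-30 + 131 + 131^{2}\right)\right) + 1443 = \left(-30561 + \left(-30 + 131 + 17161\right)\right) + 1443 = \left(-30561 + 17262\right) + 1443 = -13299 + 1443 = -11856$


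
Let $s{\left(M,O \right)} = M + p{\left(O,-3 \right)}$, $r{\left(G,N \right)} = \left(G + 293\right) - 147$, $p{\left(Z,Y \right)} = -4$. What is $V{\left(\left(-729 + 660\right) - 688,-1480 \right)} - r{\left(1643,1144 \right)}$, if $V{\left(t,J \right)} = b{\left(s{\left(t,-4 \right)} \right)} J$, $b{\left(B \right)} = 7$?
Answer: $-12149$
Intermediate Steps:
$r{\left(G,N \right)} = 146 + G$ ($r{\left(G,N \right)} = \left(293 + G\right) - 147 = 146 + G$)
$s{\left(M,O \right)} = -4 + M$ ($s{\left(M,O \right)} = M - 4 = -4 + M$)
$V{\left(t,J \right)} = 7 J$
$V{\left(\left(-729 + 660\right) - 688,-1480 \right)} - r{\left(1643,1144 \right)} = 7 \left(-1480\right) - \left(146 + 1643\right) = -10360 - 1789 = -12149$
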